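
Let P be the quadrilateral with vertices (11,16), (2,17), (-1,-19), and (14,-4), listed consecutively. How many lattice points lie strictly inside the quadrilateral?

The shoelace formula gives twice the area as |[11·17 − 2·16] + [2·(-19) − (-1)·17] + [(-1)·(-4) − 14·(-19)] + [14·16 − 11·(-4)]| = 672, so the area is 336.
The number of boundary lattice points is Σ gcd(|Δx|,|Δy|) = gcd(9,1) + gcd(3,36) + gcd(15,15) + gcd(3,20) = 1+3+15+1 = 20.
By Pick's theorem A = I + B/2 − 1, so I = 336 − 20/2 + 1 = 327.

327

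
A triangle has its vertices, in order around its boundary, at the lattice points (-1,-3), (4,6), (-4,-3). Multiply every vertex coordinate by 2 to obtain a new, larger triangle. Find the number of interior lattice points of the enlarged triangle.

50

The shoelace formula gives twice the area as |((-1)·6 − 4·(-3)) + (4·(-3) − (-4)·6) + ((-4)·(-3) − (-1)·(-3))| = 27, so the area is 13.5.
Along each edge there are gcd(|Δx|,|Δy|)+1 lattice points, so counting each shared vertex once the boundary has gcd(5,9) + gcd(8,9) + gcd(3,0) = 1+1+3 = 5.
Scaling by 2 multiplies the area by 2² = 4 (so the new area is 54) and multiplies the boundary lattice-point count by 2, giving 10.
By Pick's theorem, the interior count of the dilated polygon is 54 − 10/2 + 1 = 50.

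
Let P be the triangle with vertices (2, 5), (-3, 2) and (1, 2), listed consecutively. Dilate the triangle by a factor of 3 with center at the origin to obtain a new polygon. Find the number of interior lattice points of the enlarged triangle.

Using the shoelace formula, 2A = |(2·2 − (-3)·5) + ((-3)·2 − 1·2) + (1·5 − 2·2)| = 12, so the area is 6.
Summing gcd(|Δx|,|Δy|) over the edges gives the boundary count: gcd(5,3) + gcd(4,0) + gcd(1,3) = 1+4+1 = 6.
Scaling by 3 multiplies the area by 3² = 9 (so the new area is 54) and multiplies the boundary lattice-point count by 3, giving 18.
By Pick's theorem, the interior count of the dilated polygon is 54 − 18/2 + 1 = 46.

46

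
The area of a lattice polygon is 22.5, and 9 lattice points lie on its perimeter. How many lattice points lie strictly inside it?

19

Pick's theorem A = I + B/2 − 1 rearranges to I = A − B/2 + 1 = 22.5 − 9/2 + 1 = 19.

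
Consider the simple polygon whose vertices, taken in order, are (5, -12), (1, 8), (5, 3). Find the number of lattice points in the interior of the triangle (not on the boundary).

21

Using the shoelace formula, 2A = |(5·8 − 1·(-12)) + (1·3 − 5·8) + (5·(-12) − 5·3)| = 60, so the area is 30.
The number of boundary lattice points is Σ gcd(|Δx|,|Δy|) = gcd(4,20) + gcd(4,5) + gcd(0,15) = 4+1+15 = 20.
By Pick's theorem A = I + B/2 − 1, so I = 30 − 20/2 + 1 = 21.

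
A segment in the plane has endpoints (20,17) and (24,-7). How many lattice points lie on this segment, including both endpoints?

5

The number of lattice points on a segment between lattice points is gcd(|Δx|,|Δy|) + 1 = gcd(4,24) + 1 = 4 + 1 = 5.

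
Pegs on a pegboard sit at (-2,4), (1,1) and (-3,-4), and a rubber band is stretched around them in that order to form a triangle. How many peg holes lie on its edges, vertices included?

5

The number of boundary lattice points is Σ gcd(|Δx|,|Δy|) = gcd(3,3) + gcd(4,5) + gcd(1,8) = 3+1+1 = 5.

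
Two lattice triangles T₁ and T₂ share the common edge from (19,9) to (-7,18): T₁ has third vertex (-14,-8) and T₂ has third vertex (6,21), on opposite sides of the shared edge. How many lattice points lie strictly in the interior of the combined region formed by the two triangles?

The union is the simple quadrilateral with vertices (19,9), (-14,-8), (-7,18), (6,21) in order.
The shoelace formula gives twice the area as |(19·(-8) − (-14)·9) + ((-14)·18 − (-7)·(-8)) + ((-7)·21 − 6·18) + (6·9 − 19·21)| = 934, so the area is 467.
Along each edge there are gcd(|Δx|,|Δy|)+1 lattice points, so counting each shared vertex once the boundary has gcd(33,17) + gcd(7,26) + gcd(13,3) + gcd(13,12) = 1+1+1+1 = 4.
By Pick's theorem I = A − B/2 + 1 = 467 − 4/2 + 1 = 466.

466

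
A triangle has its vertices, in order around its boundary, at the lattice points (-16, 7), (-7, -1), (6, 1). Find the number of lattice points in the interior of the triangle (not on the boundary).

By the shoelace formula, twice the signed area is |((-16)·(-1) − (-7)·7) + ((-7)·1 − 6·(-1)) + (6·7 − (-16)·1)| = 122, so the area is 61.
Summing gcd(|Δx|,|Δy|) over the edges gives the boundary count: gcd(9,8) + gcd(13,2) + gcd(22,6) = 1+1+2 = 4.
Pick's theorem gives I = A − B/2 + 1 = 61 − 4/2 + 1 = 60.

60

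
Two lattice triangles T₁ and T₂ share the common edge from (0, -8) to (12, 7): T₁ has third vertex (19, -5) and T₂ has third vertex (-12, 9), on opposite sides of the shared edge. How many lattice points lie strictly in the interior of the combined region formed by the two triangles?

The union is the simple quadrilateral with vertices (0, -8), (19, -5), (12, 7), (-12, 9) in order.
By the shoelace formula, twice the signed area is |[0·(-5) − 19·(-8)] + [19·7 − 12·(-5)] + [12·9 − (-12)·7] + [(-12)·(-8) − 0·9]| = 633, so the area is 316.5.
The number of boundary lattice points is Σ gcd(|Δx|,|Δy|) = gcd(19,3) + gcd(7,12) + gcd(24,2) + gcd(12,17) = 1+1+2+1 = 5.
By Pick's theorem I = A − B/2 + 1 = 316.5 − 5/2 + 1 = 315.

315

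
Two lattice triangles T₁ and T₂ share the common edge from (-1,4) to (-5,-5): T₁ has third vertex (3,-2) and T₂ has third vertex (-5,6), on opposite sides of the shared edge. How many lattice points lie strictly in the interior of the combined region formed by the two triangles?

The union is the simple quadrilateral with vertices (-1,4), (3,-2), (-5,-5), (-5,6) in order.
The shoelace formula gives twice the area as |[(-1)·(-2) − 3·4] + [3·(-5) − (-5)·(-2)] + [(-5)·6 − (-5)·(-5)] + [(-5)·4 − (-1)·6]| = 104, so the area is 52.
Summing gcd(|Δx|,|Δy|) over the edges gives the boundary count: gcd(4,6) + gcd(8,3) + gcd(0,11) + gcd(4,2) = 2+1+11+2 = 16.
By Pick's theorem I = A − B/2 + 1 = 52 − 16/2 + 1 = 45.

45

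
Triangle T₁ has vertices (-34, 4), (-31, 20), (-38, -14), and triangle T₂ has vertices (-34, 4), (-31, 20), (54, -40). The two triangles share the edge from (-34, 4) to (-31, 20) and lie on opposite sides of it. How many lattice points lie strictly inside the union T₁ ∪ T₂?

The union is the simple quadrilateral with vertices (-34, 4), (-38, -14), (-31, 20), (54, -40) in order.
Using the shoelace formula, 2A = |((-34)·(-14) − (-38)·4) + ((-38)·20 − (-31)·(-14)) + ((-31)·(-40) − 54·20) + (54·4 − (-34)·(-40))| = 1550, so the area is 775.
The number of boundary lattice points is Σ gcd(|Δx|,|Δy|) = gcd(4,18) + gcd(7,34) + gcd(85,60) + gcd(88,44) = 2+1+5+44 = 52.
By Pick's theorem I = A − B/2 + 1 = 775 − 52/2 + 1 = 750.

750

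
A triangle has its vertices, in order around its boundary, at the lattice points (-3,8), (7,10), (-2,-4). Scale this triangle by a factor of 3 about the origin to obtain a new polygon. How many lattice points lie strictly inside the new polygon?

Using the shoelace formula, 2A = |[(-3)·10 − 7·8] + [7·(-4) − (-2)·10] + [(-2)·8 − (-3)·(-4)]| = 122, so the area is 61.
The number of boundary lattice points is Σ gcd(|Δx|,|Δy|) = gcd(10,2) + gcd(9,14) + gcd(1,12) = 2+1+1 = 4.
Scaling by 3 multiplies the area by 3² = 9 (so the new area is 549) and multiplies the boundary lattice-point count by 3, giving 12.
By Pick's theorem, the interior count of the dilated polygon is 549 − 12/2 + 1 = 544.

544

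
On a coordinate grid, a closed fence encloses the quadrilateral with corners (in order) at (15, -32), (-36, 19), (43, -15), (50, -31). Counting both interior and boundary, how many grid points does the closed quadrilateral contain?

The shoelace formula gives twice the area as |[15·19 − (-36)·(-32)] + [(-36)·(-15) − 43·19] + [43·(-31) − 50·(-15)] + [50·(-32) − 15·(-31)]| = 2862, so the area is 1431.
Along each edge there are gcd(|Δx|,|Δy|)+1 lattice points, so counting each shared vertex once the boundary has gcd(51,51) + gcd(79,34) + gcd(7,16) + gcd(35,1) = 51+1+1+1 = 54.
Pick's theorem gives I = A − B/2 + 1 = 1431 − 54/2 + 1 = 1405, so the closed region contains I + B = 1405 + 54 = 1459 lattice points.

1459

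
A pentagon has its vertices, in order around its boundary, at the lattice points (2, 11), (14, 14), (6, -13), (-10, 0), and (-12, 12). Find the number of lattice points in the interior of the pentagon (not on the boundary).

Using the shoelace formula, 2A = |[2·14 − 14·11] + [14·(-13) − 6·14] + [6·0 − (-10)·(-13)] + [(-10)·12 − (-12)·0] + [(-12)·11 − 2·12]| = 798, so the area is 399.
Summing gcd(|Δx|,|Δy|) over the edges gives the boundary count: gcd(12,3) + gcd(8,27) + gcd(16,13) + gcd(2,12) + gcd(14,1) = 3+1+1+2+1 = 8.
By Pick's theorem A = I + B/2 − 1, so I = 399 − 8/2 + 1 = 396.

396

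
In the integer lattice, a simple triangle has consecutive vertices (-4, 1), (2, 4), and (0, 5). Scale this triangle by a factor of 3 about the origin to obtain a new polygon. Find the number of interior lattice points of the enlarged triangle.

Using the shoelace formula, 2A = |((-4)·4 − 2·1) + (2·5 − 0·4) + (0·1 − (-4)·5)| = 12, so the area is 6.
Summing gcd(|Δx|,|Δy|) over the edges gives the boundary count: gcd(6,3) + gcd(2,1) + gcd(4,4) = 3+1+4 = 8.
Scaling by 3 multiplies the area by 3² = 9 (so the new area is 54) and multiplies the boundary lattice-point count by 3, giving 24.
By Pick's theorem, the interior count of the dilated polygon is 54 − 24/2 + 1 = 43.

43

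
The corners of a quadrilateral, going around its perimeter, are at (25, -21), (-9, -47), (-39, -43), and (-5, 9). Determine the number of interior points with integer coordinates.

1731

Using the shoelace formula, 2A = |[25·(-47) − (-9)·(-21)] + [(-9)·(-43) − (-39)·(-47)] + [(-39)·9 − (-5)·(-43)] + [(-5)·(-21) − 25·9]| = 3496, so the area is 1748.
Along each edge there are gcd(|Δx|,|Δy|)+1 lattice points, so counting each shared vertex once the boundary has gcd(34,26) + gcd(30,4) + gcd(34,52) + gcd(30,30) = 2+2+2+30 = 36.
By Pick's theorem A = I + B/2 − 1, so I = 1748 − 36/2 + 1 = 1731.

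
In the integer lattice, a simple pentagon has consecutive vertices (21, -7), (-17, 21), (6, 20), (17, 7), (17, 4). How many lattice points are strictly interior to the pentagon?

345

Using the shoelace formula, 2A = |[21·21 − (-17)·(-7)] + [(-17)·20 − 6·21] + [6·7 − 17·20] + [17·4 − 17·7] + [17·(-7) − 21·4]| = 696, so the area is 348.
Along each edge there are gcd(|Δx|,|Δy|)+1 lattice points, so counting each shared vertex once the boundary has gcd(38,28) + gcd(23,1) + gcd(11,13) + gcd(0,3) + gcd(4,11) = 2+1+1+3+1 = 8.
By Pick's theorem A = I + B/2 − 1, so I = 348 − 8/2 + 1 = 345.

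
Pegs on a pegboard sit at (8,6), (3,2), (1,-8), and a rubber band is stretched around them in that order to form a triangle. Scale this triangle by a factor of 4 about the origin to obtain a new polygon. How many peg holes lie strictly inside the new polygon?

317

The shoelace formula gives twice the area as |[8·2 − 3·6] + [3·(-8) − 1·2] + [1·6 − 8·(-8)]| = 42, so the area is 21.
Along each edge there are gcd(|Δx|,|Δy|)+1 lattice points, so counting each shared vertex once the boundary has gcd(5,4) + gcd(2,10) + gcd(7,14) = 1+2+7 = 10.
Scaling by 4 multiplies the area by 4² = 16 (so the new area is 336) and multiplies the boundary lattice-point count by 4, giving 40.
By Pick's theorem, the interior count of the dilated polygon is 336 − 40/2 + 1 = 317.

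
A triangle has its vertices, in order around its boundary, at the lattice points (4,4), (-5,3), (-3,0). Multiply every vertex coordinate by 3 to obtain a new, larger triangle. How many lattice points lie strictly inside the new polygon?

127

Using the shoelace formula, 2A = |(4·3 − (-5)·4) + ((-5)·0 − (-3)·3) + ((-3)·4 − 4·0)| = 29, so the area is 14.5.
Along each edge there are gcd(|Δx|,|Δy|)+1 lattice points, so counting each shared vertex once the boundary has gcd(9,1) + gcd(2,3) + gcd(7,4) = 1+1+1 = 3.
Scaling by 3 multiplies the area by 3² = 9 (so the new area is 261/2) and multiplies the boundary lattice-point count by 3, giving 9.
By Pick's theorem, the interior count of the dilated polygon is 261/2 − 9/2 + 1 = 127.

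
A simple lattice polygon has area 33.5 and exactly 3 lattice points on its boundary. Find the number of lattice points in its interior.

From Pick's theorem, I = A − B/2 + 1 = 33.5 − 3/2 + 1 = 33.

33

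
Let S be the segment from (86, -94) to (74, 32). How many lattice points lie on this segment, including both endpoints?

The number of lattice points on a segment between lattice points is gcd(|Δx|,|Δy|) + 1 = gcd(12,126) + 1 = 6 + 1 = 7.

7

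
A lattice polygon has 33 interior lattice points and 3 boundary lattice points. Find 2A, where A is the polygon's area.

67

Pick's theorem states A = I + B/2 − 1, so A = 33 + 3/2 − 1 = 67/2.
Hence 2A = 67.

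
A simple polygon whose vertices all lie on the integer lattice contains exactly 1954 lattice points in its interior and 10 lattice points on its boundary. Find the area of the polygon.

Pick's theorem states A = I + B/2 − 1, so A = 1954 + 10/2 − 1 = 1958.

1958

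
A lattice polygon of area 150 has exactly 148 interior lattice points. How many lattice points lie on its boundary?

Pick's theorem gives A = I + B/2 − 1, so B = 2(A − I + 1) = 2(150 − 148 + 1) = 6.

6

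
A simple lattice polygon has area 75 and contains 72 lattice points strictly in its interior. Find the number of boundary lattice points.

8

Pick's theorem gives A = I + B/2 − 1, so B = 2(A − I + 1) = 2(75 − 72 + 1) = 8.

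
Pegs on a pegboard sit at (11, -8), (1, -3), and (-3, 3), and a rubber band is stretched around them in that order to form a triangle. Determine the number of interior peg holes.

17

The shoelace formula gives twice the area as |(11·(-3) − 1·(-8)) + (1·3 − (-3)·(-3)) + ((-3)·(-8) − 11·3)| = 40, so the area is 20.
The number of boundary lattice points is Σ gcd(|Δx|,|Δy|) = gcd(10,5) + gcd(4,6) + gcd(14,11) = 5+2+1 = 8.
By Pick's theorem A = I + B/2 − 1, so I = 20 − 8/2 + 1 = 17.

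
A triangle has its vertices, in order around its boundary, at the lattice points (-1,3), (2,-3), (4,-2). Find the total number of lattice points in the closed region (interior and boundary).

13

Using the shoelace formula, 2A = |[(-1)·(-3) − 2·3] + [2·(-2) − 4·(-3)] + [4·3 − (-1)·(-2)]| = 15, so the area is 15/2.
Summing gcd(|Δx|,|Δy|) over the edges gives the boundary count: gcd(3,6) + gcd(2,1) + gcd(5,5) = 3+1+5 = 9.
Pick's theorem gives I = A − B/2 + 1 = 15/2 − 9/2 + 1 = 4, so the closed region contains I + B = 4 + 9 = 13 lattice points.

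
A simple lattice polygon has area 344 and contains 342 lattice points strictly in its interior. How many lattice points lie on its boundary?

6

Pick's theorem gives A = I + B/2 − 1, so B = 2(A − I + 1) = 2(344 − 342 + 1) = 6.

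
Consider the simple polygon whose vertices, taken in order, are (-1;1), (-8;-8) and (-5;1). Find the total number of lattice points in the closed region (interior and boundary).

Using the shoelace formula, 2A = |[(-1)·(-8) − (-8)·1] + [(-8)·1 − (-5)·(-8)] + [(-5)·1 − (-1)·1]| = 36, so the area is 18.
The number of boundary lattice points is Σ gcd(|Δx|,|Δy|) = gcd(7,9) + gcd(3,9) + gcd(4,0) = 1+3+4 = 8.
Pick's theorem gives I = A − B/2 + 1 = 18 − 8/2 + 1 = 15, so the closed region contains I + B = 15 + 8 = 23 lattice points.

23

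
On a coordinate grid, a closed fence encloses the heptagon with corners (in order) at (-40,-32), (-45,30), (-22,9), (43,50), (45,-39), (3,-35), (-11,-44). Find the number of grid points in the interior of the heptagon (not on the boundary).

5588

The shoelace formula gives twice the area as |((-40)·30 − (-45)·(-32)) + ((-45)·9 − (-22)·30) + ((-22)·50 − 43·9) + (43·(-39) − 45·50) + (45·(-35) − 3·(-39)) + (3·(-44) − (-11)·(-35)) + ((-11)·(-32) − (-40)·(-44))| = 11182, so the area is 5591.
The number of boundary lattice points is Σ gcd(|Δx|,|Δy|) = gcd(5,62) + gcd(23,21) + gcd(65,41) + gcd(2,89) + gcd(42,4) + gcd(14,9) + gcd(29,12) = 1+1+1+1+2+1+1 = 8.
By Pick's theorem A = I + B/2 − 1, so I = 5591 − 8/2 + 1 = 5588.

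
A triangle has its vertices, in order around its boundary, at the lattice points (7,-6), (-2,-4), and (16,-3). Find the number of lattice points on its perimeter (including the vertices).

Summing gcd(|Δx|,|Δy|) over the edges gives the boundary count: gcd(9,2) + gcd(18,1) + gcd(9,3) = 1+1+3 = 5.

5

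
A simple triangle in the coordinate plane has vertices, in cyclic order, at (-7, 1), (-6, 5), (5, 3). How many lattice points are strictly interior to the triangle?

Using the shoelace formula, 2A = |((-7)·5 − (-6)·1) + ((-6)·3 − 5·5) + (5·1 − (-7)·3)| = 46, so the area is 23.
The number of boundary lattice points is Σ gcd(|Δx|,|Δy|) = gcd(1,4) + gcd(11,2) + gcd(12,2) = 1+1+2 = 4.
Pick's theorem gives I = A − B/2 + 1 = 23 − 4/2 + 1 = 22.

22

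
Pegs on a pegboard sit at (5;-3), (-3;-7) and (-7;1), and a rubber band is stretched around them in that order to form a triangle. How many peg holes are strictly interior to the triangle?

Using the shoelace formula, 2A = |(5·(-7) − (-3)·(-3)) + ((-3)·1 − (-7)·(-7)) + ((-7)·(-3) − 5·1)| = 80, so the area is 40.
Summing gcd(|Δx|,|Δy|) over the edges gives the boundary count: gcd(8,4) + gcd(4,8) + gcd(12,4) = 4+4+4 = 12.
By Pick's theorem A = I + B/2 − 1, so I = 40 − 12/2 + 1 = 35.

35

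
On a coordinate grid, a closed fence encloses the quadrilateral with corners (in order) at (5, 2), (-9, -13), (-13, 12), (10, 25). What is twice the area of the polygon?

874

Using the shoelace formula, 2A = |[5·(-13) − (-9)·2] + [(-9)·12 − (-13)·(-13)] + [(-13)·25 − 10·12] + [10·2 − 5·25]| = 874, so the area is 437.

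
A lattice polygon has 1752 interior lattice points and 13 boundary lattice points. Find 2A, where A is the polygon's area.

3515

Pick's theorem states A = I + B/2 − 1, so A = 1752 + 13/2 − 1 = 3515/2.
Hence 2A = 3515.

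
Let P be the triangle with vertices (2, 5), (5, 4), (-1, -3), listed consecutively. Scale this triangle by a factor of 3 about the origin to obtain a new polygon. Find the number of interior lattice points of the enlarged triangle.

By the shoelace formula, twice the signed area is |(2·4 − 5·5) + (5·(-3) − (-1)·4) + ((-1)·5 − 2·(-3))| = 27, so the area is 13.5.
Summing gcd(|Δx|,|Δy|) over the edges gives the boundary count: gcd(3,1) + gcd(6,7) + gcd(3,8) = 1+1+1 = 3.
Scaling by 3 multiplies the area by 3² = 9 (so the new area is 243/2) and multiplies the boundary lattice-point count by 3, giving 9.
By Pick's theorem, the interior count of the dilated polygon is 243/2 − 9/2 + 1 = 118.

118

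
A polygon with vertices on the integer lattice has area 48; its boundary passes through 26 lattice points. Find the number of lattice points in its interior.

36

Pick's theorem A = I + B/2 − 1 rearranges to I = A − B/2 + 1 = 48 − 26/2 + 1 = 36.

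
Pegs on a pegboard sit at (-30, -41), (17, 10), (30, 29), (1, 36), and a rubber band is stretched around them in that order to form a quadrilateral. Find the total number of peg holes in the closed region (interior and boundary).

By the shoelace formula, twice the signed area is |[(-30)·10 − 17·(-41)] + [17·29 − 30·10] + [30·36 − 1·29] + [1·(-41) − (-30)·36]| = 2680, so the area is 1340.
Along each edge there are gcd(|Δx|,|Δy|)+1 lattice points, so counting each shared vertex once the boundary has gcd(47,51) + gcd(13,19) + gcd(29,7) + gcd(31,77) = 1+1+1+1 = 4.
Pick's theorem gives I = A − B/2 + 1 = 1340 − 4/2 + 1 = 1339, so the closed region contains I + B = 1339 + 4 = 1343 lattice points.

1343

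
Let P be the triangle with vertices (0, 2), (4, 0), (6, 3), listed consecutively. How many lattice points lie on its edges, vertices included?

The number of boundary lattice points is Σ gcd(|Δx|,|Δy|) = gcd(4,2) + gcd(2,3) + gcd(6,1) = 2+1+1 = 4.

4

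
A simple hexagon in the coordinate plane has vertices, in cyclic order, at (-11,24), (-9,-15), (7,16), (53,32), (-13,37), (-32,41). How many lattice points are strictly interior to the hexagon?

By the shoelace formula, twice the signed area is |((-11)·(-15) − (-9)·24) + ((-9)·16 − 7·(-15)) + (7·32 − 53·16) + (53·37 − (-13)·32) + ((-13)·41 − (-32)·37) + ((-32)·24 − (-11)·41)| = 2429, so the area is 2429/2.
The number of boundary lattice points is Σ gcd(|Δx|,|Δy|) = gcd(2,39) + gcd(16,31) + gcd(46,16) + gcd(66,5) + gcd(19,4) + gcd(21,17) = 1+1+2+1+1+1 = 7.
By Pick's theorem A = I + B/2 − 1, so I = 2429/2 − 7/2 + 1 = 1212.

1212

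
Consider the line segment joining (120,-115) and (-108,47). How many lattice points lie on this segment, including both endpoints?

The number of lattice points on a segment between lattice points is gcd(|Δx|,|Δy|) + 1 = gcd(228,162) + 1 = 6 + 1 = 7.

7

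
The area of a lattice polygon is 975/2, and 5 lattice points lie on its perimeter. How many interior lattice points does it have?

From Pick's theorem, I = A − B/2 + 1 = 975/2 − 5/2 + 1 = 486.

486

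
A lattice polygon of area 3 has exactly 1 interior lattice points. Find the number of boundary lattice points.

Pick's theorem gives A = I + B/2 − 1, so B = 2(A − I + 1) = 2(3 − 1 + 1) = 6.

6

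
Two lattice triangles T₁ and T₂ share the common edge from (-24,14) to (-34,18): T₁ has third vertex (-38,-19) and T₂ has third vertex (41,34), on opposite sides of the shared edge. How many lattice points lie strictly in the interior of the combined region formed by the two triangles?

420

The union is the simple quadrilateral with vertices (-24,14), (-38,-19), (-34,18), (41,34) in order.
Using the shoelace formula, 2A = |[(-24)·(-19) − (-38)·14] + [(-38)·18 − (-34)·(-19)] + [(-34)·34 − 41·18] + [41·14 − (-24)·34]| = 846, so the area is 423.
Summing gcd(|Δx|,|Δy|) over the edges gives the boundary count: gcd(14,33) + gcd(4,37) + gcd(75,16) + gcd(65,20) = 1+1+1+5 = 8.
By Pick's theorem I = A − B/2 + 1 = 423 − 8/2 + 1 = 420.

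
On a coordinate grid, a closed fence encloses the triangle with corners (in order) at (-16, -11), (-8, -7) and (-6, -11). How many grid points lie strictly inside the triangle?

13

The shoelace formula gives twice the area as |[(-16)·(-7) − (-8)·(-11)] + [(-8)·(-11) − (-6)·(-7)] + [(-6)·(-11) − (-16)·(-11)]| = 40, so the area is 20.
Summing gcd(|Δx|,|Δy|) over the edges gives the boundary count: gcd(8,4) + gcd(2,4) + gcd(10,0) = 4+2+10 = 16.
By Pick's theorem A = I + B/2 − 1, so I = 20 − 16/2 + 1 = 13.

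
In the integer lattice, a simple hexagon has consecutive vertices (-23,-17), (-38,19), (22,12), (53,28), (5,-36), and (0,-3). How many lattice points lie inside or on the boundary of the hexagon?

2067

By the shoelace formula, twice the signed area is |((-23)·19 − (-38)·(-17)) + ((-38)·12 − 22·19) + (22·28 − 53·12) + (53·(-36) − 5·28) + (5·(-3) − 0·(-36)) + (0·(-17) − (-23)·(-3))| = 4109, so the area is 2054.5.
The number of boundary lattice points is Σ gcd(|Δx|,|Δy|) = gcd(15,36) + gcd(60,7) + gcd(31,16) + gcd(48,64) + gcd(5,33) + gcd(23,14) = 3+1+1+16+1+1 = 23.
Pick's theorem gives I = A − B/2 + 1 = 2054.5 − 23/2 + 1 = 2044, so the closed region contains I + B = 2044 + 23 = 2067 lattice points.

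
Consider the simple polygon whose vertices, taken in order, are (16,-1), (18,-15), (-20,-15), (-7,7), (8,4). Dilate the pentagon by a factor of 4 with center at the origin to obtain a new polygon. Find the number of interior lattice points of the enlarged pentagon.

9455

The shoelace formula gives twice the area as |(16·(-15) − 18·(-1)) + (18·(-15) − (-20)·(-15)) + ((-20)·7 − (-7)·(-15)) + ((-7)·4 − 8·7) + (8·(-1) − 16·4)| = 1193, so the area is 596.5.
Summing gcd(|Δx|,|Δy|) over the edges gives the boundary count: gcd(2,14) + gcd(38,0) + gcd(13,22) + gcd(15,3) + gcd(8,5) = 2+38+1+3+1 = 45.
Scaling by 4 multiplies the area by 4² = 16 (so the new area is 9544) and multiplies the boundary lattice-point count by 4, giving 180.
By Pick's theorem, the interior count of the dilated polygon is 9544 − 180/2 + 1 = 9455.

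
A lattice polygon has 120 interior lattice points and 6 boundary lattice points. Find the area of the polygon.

122

By Pick's theorem, A = I + B/2 − 1 = 120 + 6/2 − 1 = 122.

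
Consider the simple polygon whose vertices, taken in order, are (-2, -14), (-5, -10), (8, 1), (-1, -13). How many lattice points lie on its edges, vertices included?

The number of boundary lattice points is Σ gcd(|Δx|,|Δy|) = gcd(3,4) + gcd(13,11) + gcd(9,14) + gcd(1,1) = 1+1+1+1 = 4.

4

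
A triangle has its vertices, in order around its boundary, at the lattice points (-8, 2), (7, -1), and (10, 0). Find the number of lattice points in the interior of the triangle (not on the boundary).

10

By the shoelace formula, twice the signed area is |[(-8)·(-1) − 7·2] + [7·0 − 10·(-1)] + [10·2 − (-8)·0]| = 24, so the area is 12.
The number of boundary lattice points is Σ gcd(|Δx|,|Δy|) = gcd(15,3) + gcd(3,1) + gcd(18,2) = 3+1+2 = 6.
Pick's theorem gives I = A − B/2 + 1 = 12 − 6/2 + 1 = 10.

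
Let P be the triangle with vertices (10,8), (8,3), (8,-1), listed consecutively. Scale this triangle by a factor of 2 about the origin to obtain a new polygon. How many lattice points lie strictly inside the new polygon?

The shoelace formula gives twice the area as |(10·3 − 8·8) + (8·(-1) − 8·3) + (8·8 − 10·(-1))| = 8, so the area is 4.
Summing gcd(|Δx|,|Δy|) over the edges gives the boundary count: gcd(2,5) + gcd(0,4) + gcd(2,9) = 1+4+1 = 6.
Scaling by 2 multiplies the area by 2² = 4 (so the new area is 16) and multiplies the boundary lattice-point count by 2, giving 12.
By Pick's theorem, the interior count of the dilated polygon is 16 − 12/2 + 1 = 11.

11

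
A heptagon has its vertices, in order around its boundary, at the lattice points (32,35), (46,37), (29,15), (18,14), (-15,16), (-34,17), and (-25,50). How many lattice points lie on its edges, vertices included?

12

Summing gcd(|Δx|,|Δy|) over the edges gives the boundary count: gcd(14,2) + gcd(17,22) + gcd(11,1) + gcd(33,2) + gcd(19,1) + gcd(9,33) + gcd(57,15) = 2+1+1+1+1+3+3 = 12.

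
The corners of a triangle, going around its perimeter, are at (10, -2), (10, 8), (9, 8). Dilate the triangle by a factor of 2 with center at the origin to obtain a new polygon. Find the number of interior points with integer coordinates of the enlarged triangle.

Using the shoelace formula, 2A = |[10·8 − 10·(-2)] + [10·8 − 9·8] + [9·(-2) − 10·8]| = 10, so the area is 5.
Summing gcd(|Δx|,|Δy|) over the edges gives the boundary count: gcd(0,10) + gcd(1,0) + gcd(1,10) = 10+1+1 = 12.
Scaling by 2 multiplies the area by 2² = 4 (so the new area is 20) and multiplies the boundary lattice-point count by 2, giving 24.
By Pick's theorem, the interior count of the dilated polygon is 20 − 24/2 + 1 = 9.

9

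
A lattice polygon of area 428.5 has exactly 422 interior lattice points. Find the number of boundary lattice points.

Pick's theorem gives A = I + B/2 − 1, so B = 2(A − I + 1) = 2(428.5 − 422 + 1) = 15.

15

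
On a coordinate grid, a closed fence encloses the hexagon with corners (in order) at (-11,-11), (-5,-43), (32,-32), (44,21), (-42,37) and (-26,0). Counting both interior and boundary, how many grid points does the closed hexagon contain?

3901

Using the shoelace formula, 2A = |[(-11)·(-43) − (-5)·(-11)] + [(-5)·(-32) − 32·(-43)] + [32·21 − 44·(-32)] + [44·37 − (-42)·21] + [(-42)·0 − (-26)·37] + [(-26)·(-11) − (-11)·0]| = 7792, so the area is 3896.
Along each edge there are gcd(|Δx|,|Δy|)+1 lattice points, so counting each shared vertex once the boundary has gcd(6,32) + gcd(37,11) + gcd(12,53) + gcd(86,16) + gcd(16,37) + gcd(15,11) = 2+1+1+2+1+1 = 8.
Pick's theorem gives I = A − B/2 + 1 = 3896 − 8/2 + 1 = 3893, so the closed region contains I + B = 3893 + 8 = 3901 lattice points.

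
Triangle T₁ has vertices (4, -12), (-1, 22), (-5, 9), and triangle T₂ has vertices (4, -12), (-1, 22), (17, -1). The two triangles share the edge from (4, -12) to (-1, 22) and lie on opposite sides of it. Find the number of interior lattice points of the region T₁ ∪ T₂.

The union is the simple quadrilateral with vertices (4, -12), (-5, 9), (-1, 22), (17, -1) in order.
The shoelace formula gives twice the area as |[4·9 − (-5)·(-12)] + [(-5)·22 − (-1)·9] + [(-1)·(-1) − 17·22] + [17·(-12) − 4·(-1)]| = 698, so the area is 349.
Summing gcd(|Δx|,|Δy|) over the edges gives the boundary count: gcd(9,21) + gcd(4,13) + gcd(18,23) + gcd(13,11) = 3+1+1+1 = 6.
By Pick's theorem I = A − B/2 + 1 = 349 − 6/2 + 1 = 347.

347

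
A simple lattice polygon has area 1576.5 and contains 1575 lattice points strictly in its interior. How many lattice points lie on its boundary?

Pick's theorem gives A = I + B/2 − 1, so B = 2(A − I + 1) = 2(1576.5 − 1575 + 1) = 5.

5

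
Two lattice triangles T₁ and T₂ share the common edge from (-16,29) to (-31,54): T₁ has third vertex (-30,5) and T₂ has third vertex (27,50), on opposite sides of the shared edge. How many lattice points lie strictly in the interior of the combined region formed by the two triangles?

1048

The union is the simple quadrilateral with vertices (-16,29), (-30,5), (-31,54), (27,50) in order.
The shoelace formula gives twice the area as |((-16)·5 − (-30)·29) + ((-30)·54 − (-31)·5) + ((-31)·50 − 27·54) + (27·29 − (-16)·50)| = 2100, so the area is 1050.
Summing gcd(|Δx|,|Δy|) over the edges gives the boundary count: gcd(14,24) + gcd(1,49) + gcd(58,4) + gcd(43,21) = 2+1+2+1 = 6.
By Pick's theorem I = A − B/2 + 1 = 1050 − 6/2 + 1 = 1048.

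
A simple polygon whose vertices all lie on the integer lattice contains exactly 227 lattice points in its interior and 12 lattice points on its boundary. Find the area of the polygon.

232

By Pick's theorem, A = I + B/2 − 1 = 227 + 12/2 − 1 = 232.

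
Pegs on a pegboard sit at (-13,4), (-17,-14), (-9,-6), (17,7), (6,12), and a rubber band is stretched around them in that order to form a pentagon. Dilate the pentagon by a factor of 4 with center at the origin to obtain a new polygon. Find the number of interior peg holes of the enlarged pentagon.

The shoelace formula gives twice the area as |((-13)·(-14) − (-17)·4) + ((-17)·(-6) − (-9)·(-14)) + ((-9)·7 − 17·(-6)) + (17·12 − 6·7) + (6·4 − (-13)·12)| = 607, so the area is 607/2.
Along each edge there are gcd(|Δx|,|Δy|)+1 lattice points, so counting each shared vertex once the boundary has gcd(4,18) + gcd(8,8) + gcd(26,13) + gcd(11,5) + gcd(19,8) = 2+8+13+1+1 = 25.
Scaling by 4 multiplies the area by 4² = 16 (so the new area is 4856) and multiplies the boundary lattice-point count by 4, giving 100.
By Pick's theorem, the interior count of the dilated polygon is 4856 − 100/2 + 1 = 4807.

4807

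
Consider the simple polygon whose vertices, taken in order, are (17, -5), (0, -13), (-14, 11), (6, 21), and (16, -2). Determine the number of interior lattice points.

The shoelace formula gives twice the area as |(17·(-13) − 0·(-5)) + (0·11 − (-14)·(-13)) + ((-14)·21 − 6·11) + (6·(-2) − 16·21) + (16·(-5) − 17·(-2))| = 1157, so the area is 1157/2.
Along each edge there are gcd(|Δx|,|Δy|)+1 lattice points, so counting each shared vertex once the boundary has gcd(17,8) + gcd(14,24) + gcd(20,10) + gcd(10,23) + gcd(1,3) = 1+2+10+1+1 = 15.
By Pick's theorem A = I + B/2 − 1, so I = 1157/2 − 15/2 + 1 = 572.

572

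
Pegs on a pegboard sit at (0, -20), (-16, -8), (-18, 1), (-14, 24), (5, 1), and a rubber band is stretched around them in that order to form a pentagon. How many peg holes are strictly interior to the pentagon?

563

The shoelace formula gives twice the area as |[0·(-8) − (-16)·(-20)] + [(-16)·1 − (-18)·(-8)] + [(-18)·24 − (-14)·1] + [(-14)·1 − 5·24] + [5·(-20) − 0·1]| = 1132, so the area is 566.
Along each edge there are gcd(|Δx|,|Δy|)+1 lattice points, so counting each shared vertex once the boundary has gcd(16,12) + gcd(2,9) + gcd(4,23) + gcd(19,23) + gcd(5,21) = 4+1+1+1+1 = 8.
Pick's theorem gives I = A − B/2 + 1 = 566 − 8/2 + 1 = 563.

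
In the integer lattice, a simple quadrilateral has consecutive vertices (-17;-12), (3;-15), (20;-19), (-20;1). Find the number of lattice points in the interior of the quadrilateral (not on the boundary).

Using the shoelace formula, 2A = |[(-17)·(-15) − 3·(-12)] + [3·(-19) − 20·(-15)] + [20·1 − (-20)·(-19)] + [(-20)·(-12) − (-17)·1]| = 431, so the area is 215.5.
Along each edge there are gcd(|Δx|,|Δy|)+1 lattice points, so counting each shared vertex once the boundary has gcd(20,3) + gcd(17,4) + gcd(40,20) + gcd(3,13) = 1+1+20+1 = 23.
By Pick's theorem A = I + B/2 − 1, so I = 215.5 − 23/2 + 1 = 205.

205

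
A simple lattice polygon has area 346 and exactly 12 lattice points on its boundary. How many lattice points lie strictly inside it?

341

From Pick's theorem, I = A − B/2 + 1 = 346 − 12/2 + 1 = 341.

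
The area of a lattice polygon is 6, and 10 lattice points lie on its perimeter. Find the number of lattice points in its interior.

From Pick's theorem, I = A − B/2 + 1 = 6 − 10/2 + 1 = 2.

2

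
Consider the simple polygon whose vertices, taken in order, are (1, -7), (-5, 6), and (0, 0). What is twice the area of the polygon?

By the shoelace formula, twice the signed area is |(1·6 − (-5)·(-7)) + ((-5)·0 − 0·6) + (0·(-7) − 1·0)| = 29, so the area is 29/2.

29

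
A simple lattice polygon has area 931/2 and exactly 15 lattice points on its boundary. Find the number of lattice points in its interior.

Pick's theorem A = I + B/2 − 1 rearranges to I = A − B/2 + 1 = 931/2 − 15/2 + 1 = 459.

459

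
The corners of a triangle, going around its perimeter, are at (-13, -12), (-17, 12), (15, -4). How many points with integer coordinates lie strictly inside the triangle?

Using the shoelace formula, 2A = |[(-13)·12 − (-17)·(-12)] + [(-17)·(-4) − 15·12] + [15·(-12) − (-13)·(-4)]| = 704, so the area is 352.
Along each edge there are gcd(|Δx|,|Δy|)+1 lattice points, so counting each shared vertex once the boundary has gcd(4,24) + gcd(32,16) + gcd(28,8) = 4+16+4 = 24.
By Pick's theorem A = I + B/2 − 1, so I = 352 − 24/2 + 1 = 341.

341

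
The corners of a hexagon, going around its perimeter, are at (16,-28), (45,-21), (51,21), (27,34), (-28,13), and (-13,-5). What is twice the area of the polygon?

Using the shoelace formula, 2A = |(16·(-21) − 45·(-28)) + (45·21 − 51·(-21)) + (51·34 − 27·21) + (27·13 − (-28)·34) + ((-28)·(-5) − (-13)·13) + ((-13)·(-28) − 16·(-5))| = 6163, so the area is 6163/2.

6163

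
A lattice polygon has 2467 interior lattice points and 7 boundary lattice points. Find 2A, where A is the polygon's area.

Pick's theorem states A = I + B/2 − 1, so A = 2467 + 7/2 − 1 = 4939/2.
Hence 2A = 4939.

4939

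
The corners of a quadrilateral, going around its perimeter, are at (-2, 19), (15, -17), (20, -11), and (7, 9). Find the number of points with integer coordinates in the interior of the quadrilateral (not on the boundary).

165

Using the shoelace formula, 2A = |[(-2)·(-17) − 15·19] + [15·(-11) − 20·(-17)] + [20·9 − 7·(-11)] + [7·19 − (-2)·9]| = 332, so the area is 166.
Along each edge there are gcd(|Δx|,|Δy|)+1 lattice points, so counting each shared vertex once the boundary has gcd(17,36) + gcd(5,6) + gcd(13,20) + gcd(9,10) = 1+1+1+1 = 4.
Pick's theorem gives I = A − B/2 + 1 = 166 − 4/2 + 1 = 165.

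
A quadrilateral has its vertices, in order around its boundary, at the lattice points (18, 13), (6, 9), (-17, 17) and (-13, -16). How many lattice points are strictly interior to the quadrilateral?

Using the shoelace formula, 2A = |(18·9 − 6·13) + (6·17 − (-17)·9) + ((-17)·(-16) − (-13)·17) + ((-13)·13 − 18·(-16))| = 951, so the area is 475.5.
Along each edge there are gcd(|Δx|,|Δy|)+1 lattice points, so counting each shared vertex once the boundary has gcd(12,4) + gcd(23,8) + gcd(4,33) + gcd(31,29) = 4+1+1+1 = 7.
By Pick's theorem A = I + B/2 − 1, so I = 475.5 − 7/2 + 1 = 473.

473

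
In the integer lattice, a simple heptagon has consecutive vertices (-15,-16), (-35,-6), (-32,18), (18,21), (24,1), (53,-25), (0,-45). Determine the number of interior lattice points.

The shoelace formula gives twice the area as |[(-15)·(-6) − (-35)·(-16)] + [(-35)·18 − (-32)·(-6)] + [(-32)·21 − 18·18] + [18·1 − 24·21] + [24·(-25) − 53·1] + [53·(-45) − 0·(-25)] + [0·(-16) − (-15)·(-45)]| = 6487, so the area is 6487/2.
The number of boundary lattice points is Σ gcd(|Δx|,|Δy|) = gcd(20,10) + gcd(3,24) + gcd(50,3) + gcd(6,20) + gcd(29,26) + gcd(53,20) + gcd(15,29) = 10+3+1+2+1+1+1 = 19.
By Pick's theorem A = I + B/2 − 1, so I = 6487/2 − 19/2 + 1 = 3235.

3235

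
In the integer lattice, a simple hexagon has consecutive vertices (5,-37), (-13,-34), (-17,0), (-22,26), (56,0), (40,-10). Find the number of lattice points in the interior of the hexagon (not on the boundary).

By the shoelace formula, twice the signed area is |(5·(-34) − (-13)·(-37)) + ((-13)·0 − (-17)·(-34)) + ((-17)·26 − (-22)·0) + ((-22)·0 − 56·26) + (56·(-10) − 40·0) + (40·(-37) − 5·(-10))| = 5117, so the area is 5117/2.
The number of boundary lattice points is Σ gcd(|Δx|,|Δy|) = gcd(18,3) + gcd(4,34) + gcd(5,26) + gcd(78,26) + gcd(16,10) + gcd(35,27) = 3+2+1+26+2+1 = 35.
By Pick's theorem A = I + B/2 − 1, so I = 5117/2 − 35/2 + 1 = 2542.

2542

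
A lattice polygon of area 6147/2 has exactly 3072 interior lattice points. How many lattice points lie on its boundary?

Pick's theorem gives A = I + B/2 − 1, so B = 2(A − I + 1) = 2(6147/2 − 3072 + 1) = 5.

5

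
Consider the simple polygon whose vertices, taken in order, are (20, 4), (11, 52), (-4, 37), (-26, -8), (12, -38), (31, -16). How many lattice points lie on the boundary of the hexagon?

23

Summing gcd(|Δx|,|Δy|) over the edges gives the boundary count: gcd(9,48) + gcd(15,15) + gcd(22,45) + gcd(38,30) + gcd(19,22) + gcd(11,20) = 3+15+1+2+1+1 = 23.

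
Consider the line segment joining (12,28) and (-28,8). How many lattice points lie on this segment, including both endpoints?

The number of lattice points on a segment between lattice points is gcd(|Δx|,|Δy|) + 1 = gcd(40,20) + 1 = 20 + 1 = 21.

21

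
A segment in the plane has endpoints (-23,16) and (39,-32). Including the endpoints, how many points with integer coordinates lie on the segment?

The number of lattice points on a segment between lattice points is gcd(|Δx|,|Δy|) + 1 = gcd(62,48) + 1 = 2 + 1 = 3.

3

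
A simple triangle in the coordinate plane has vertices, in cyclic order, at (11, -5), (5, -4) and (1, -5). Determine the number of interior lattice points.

Using the shoelace formula, 2A = |[11·(-4) − 5·(-5)] + [5·(-5) − 1·(-4)] + [1·(-5) − 11·(-5)]| = 10, so the area is 5.
Summing gcd(|Δx|,|Δy|) over the edges gives the boundary count: gcd(6,1) + gcd(4,1) + gcd(10,0) = 1+1+10 = 12.
By Pick's theorem A = I + B/2 − 1, so I = 5 − 12/2 + 1 = 0.

0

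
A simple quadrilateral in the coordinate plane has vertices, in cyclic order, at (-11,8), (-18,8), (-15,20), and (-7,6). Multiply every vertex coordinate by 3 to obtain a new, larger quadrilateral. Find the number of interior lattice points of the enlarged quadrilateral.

Using the shoelace formula, 2A = |((-11)·8 − (-18)·8) + ((-18)·20 − (-15)·8) + ((-15)·6 − (-7)·20) + ((-7)·8 − (-11)·6)| = 124, so the area is 62.
Summing gcd(|Δx|,|Δy|) over the edges gives the boundary count: gcd(7,0) + gcd(3,12) + gcd(8,14) + gcd(4,2) = 7+3+2+2 = 14.
Scaling by 3 multiplies the area by 3² = 9 (so the new area is 558) and multiplies the boundary lattice-point count by 3, giving 42.
By Pick's theorem, the interior count of the dilated polygon is 558 − 42/2 + 1 = 538.

538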